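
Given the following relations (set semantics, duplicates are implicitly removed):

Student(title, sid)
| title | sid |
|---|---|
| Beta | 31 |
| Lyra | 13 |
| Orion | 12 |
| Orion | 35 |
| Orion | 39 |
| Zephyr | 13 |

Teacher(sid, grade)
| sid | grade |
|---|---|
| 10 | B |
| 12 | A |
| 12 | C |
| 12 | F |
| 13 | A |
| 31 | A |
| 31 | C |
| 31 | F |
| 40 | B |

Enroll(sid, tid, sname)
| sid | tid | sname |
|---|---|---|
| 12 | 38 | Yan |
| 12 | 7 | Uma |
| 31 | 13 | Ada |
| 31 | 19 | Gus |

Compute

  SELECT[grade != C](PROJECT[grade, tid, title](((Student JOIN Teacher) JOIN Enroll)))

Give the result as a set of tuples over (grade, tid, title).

{(A, 13, Beta), (A, 19, Beta), (A, 38, Orion), (A, 7, Orion), (F, 13, Beta), (F, 19, Beta), (F, 38, Orion), (F, 7, Orion)}

Joining Student and Teacher on sid yields {(Beta, 31, A), (Beta, 31, C), (Beta, 31, F), (Lyra, 13, A), (Orion, 12, A), (Orion, 12, C), (Orion, 12, F), (Zephyr, 13, A)}.
Joining (Student JOIN Teacher) and Enroll on sid yields {(Beta, 31, A, 13, Ada), (Beta, 31, A, 19, Gus), (Beta, 31, C, 13, Ada), (Beta, 31, C, 19, Gus), (Beta, 31, F, 13, Ada), (Beta, 31, F, 19, Gus), (Orion, 12, A, 38, Yan), (Orion, 12, A, 7, Uma), (Orion, 12, C, 38, Yan), (Orion, 12, C, 7, Uma), (Orion, 12, F, 38, Yan), (Orion, 12, F, 7, Uma)}.
π[grade, tid, title]: project onto (grade, tid, title) → {(A, 13, Beta), (A, 19, Beta), (A, 38, Orion), (A, 7, Orion), (C, 13, Beta), (C, 19, Beta), (C, 38, Orion), (C, 7, Orion), (F, 13, Beta), (F, 19, Beta), (F, 38, Orion), (F, 7, Orion)}
Selection grade != C: {(A, 13, Beta), (A, 19, Beta), (A, 38, Orion), (A, 7, Orion), (F, 13, Beta), (F, 19, Beta), (F, 38, Orion), (F, 7, Orion)}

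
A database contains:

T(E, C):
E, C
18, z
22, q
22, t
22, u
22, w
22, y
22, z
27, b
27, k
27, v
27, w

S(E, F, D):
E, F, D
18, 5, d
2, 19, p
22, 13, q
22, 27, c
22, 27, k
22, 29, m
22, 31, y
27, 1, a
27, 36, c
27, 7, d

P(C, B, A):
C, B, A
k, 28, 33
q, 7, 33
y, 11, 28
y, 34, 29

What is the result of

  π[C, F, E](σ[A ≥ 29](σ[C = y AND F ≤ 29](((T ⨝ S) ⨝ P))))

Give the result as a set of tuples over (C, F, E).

Natural join on E: {(18, z, 5, d), (22, q, 13, q), (22, q, 27, c), (22, q, 27, k), (22, q, 29, m), (22, q, 31, y), (22, t, 13, q), (22, t, 27, c), (22, t, 27, k), (22, t, 29, m), (22, t, 31, y), (22, u, 13, q), (22, u, 27, c), (22, u, 27, k), (22, u, 29, m), (22, u, 31, y), (22, w, 13, q), (22, w, 27, c), (22, w, 27, k), (22, w, 29, m), (22, w, 31, y), (22, y, 13, q), (22, y, 27, c), (22, y, 27, k), (22, y, 29, m), (22, y, 31, y), (22, z, 13, q), (22, z, 27, c), (22, z, 27, k), (22, z, 29, m), (22, z, 31, y), (27, b, 1, a), (27, b, 36, c), (27, b, 7, d), (27, k, 1, a), (27, k, 36, c), (27, k, 7, d), (27, v, 1, a), (27, v, 36, c), (27, v, 7, d), (27, w, 1, a), (27, w, 36, c), (27, w, 7, d)}
Natural join on C: {(22, q, 13, q, 7, 33), (22, q, 27, c, 7, 33), (22, q, 27, k, 7, 33), (22, q, 29, m, 7, 33), (22, q, 31, y, 7, 33), (22, y, 13, q, 11, 28), (22, y, 13, q, 34, 29), (22, y, 27, c, 11, 28), (22, y, 27, c, 34, 29), (22, y, 27, k, 11, 28), (22, y, 27, k, 34, 29), (22, y, 29, m, 11, 28), (22, y, 29, m, 34, 29), (22, y, 31, y, 11, 28), (22, y, 31, y, 34, 29), (27, k, 1, a, 28, 33), (27, k, 36, c, 28, 33), (27, k, 7, d, 28, 33)}
Selection C = y AND F ≤ 29: {(22, y, 13, q, 11, 28), (22, y, 13, q, 34, 29), (22, y, 27, c, 11, 28), (22, y, 27, c, 34, 29), (22, y, 27, k, 11, 28), (22, y, 27, k, 34, 29), (22, y, 29, m, 11, 28), (22, y, 29, m, 34, 29)}
Selection A ≥ 29: {(22, y, 13, q, 34, 29), (22, y, 27, c, 34, 29), (22, y, 27, k, 34, 29), (22, y, 29, m, 34, 29)}
π_{C, F, E} gives {(y, 13, 22), (y, 27, 22), (y, 29, 22)} (1 duplicate(s) eliminated).

{(y, 13, 22), (y, 27, 22), (y, 29, 22)}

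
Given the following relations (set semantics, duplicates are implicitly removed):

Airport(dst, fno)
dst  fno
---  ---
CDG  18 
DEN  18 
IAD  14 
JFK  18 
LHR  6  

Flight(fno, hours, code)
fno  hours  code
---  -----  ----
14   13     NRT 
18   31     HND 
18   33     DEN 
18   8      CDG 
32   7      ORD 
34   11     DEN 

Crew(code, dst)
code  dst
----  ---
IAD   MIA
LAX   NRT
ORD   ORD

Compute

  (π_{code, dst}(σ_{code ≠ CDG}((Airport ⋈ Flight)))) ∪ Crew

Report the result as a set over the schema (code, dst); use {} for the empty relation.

Airport ⋈ Flight (natural join on fno): {(CDG, 18, 31, HND), (CDG, 18, 33, DEN), (CDG, 18, 8, CDG), (DEN, 18, 31, HND), (DEN, 18, 33, DEN), (DEN, 18, 8, CDG), (IAD, 14, 13, NRT), (JFK, 18, 31, HND), (JFK, 18, 33, DEN), (JFK, 18, 8, CDG)}
Selection code ≠ CDG: {(CDG, 18, 31, HND), (CDG, 18, 33, DEN), (DEN, 18, 31, HND), (DEN, 18, 33, DEN), (IAD, 14, 13, NRT), (JFK, 18, 31, HND), (JFK, 18, 33, DEN)}
π_{code, dst} gives {(DEN, CDG), (DEN, DEN), (DEN, JFK), (HND, CDG), (HND, DEN), (HND, JFK), (NRT, IAD)}.
Taking the union: {(DEN, CDG), (DEN, DEN), (DEN, JFK), (HND, CDG), (HND, DEN), (HND, JFK), (IAD, MIA), (LAX, NRT), (NRT, IAD), (ORD, ORD)}

{(DEN, CDG), (DEN, DEN), (DEN, JFK), (HND, CDG), (HND, DEN), (HND, JFK), (IAD, MIA), (LAX, NRT), (NRT, IAD), (ORD, ORD)}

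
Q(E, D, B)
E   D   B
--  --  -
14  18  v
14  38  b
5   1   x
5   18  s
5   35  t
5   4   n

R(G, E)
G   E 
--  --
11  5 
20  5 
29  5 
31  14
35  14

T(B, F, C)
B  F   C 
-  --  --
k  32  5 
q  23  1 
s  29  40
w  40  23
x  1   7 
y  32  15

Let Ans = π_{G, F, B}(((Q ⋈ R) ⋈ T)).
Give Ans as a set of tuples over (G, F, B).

{(11, 1, x), (11, 29, s), (20, 1, x), (20, 29, s), (29, 1, x), (29, 29, s)}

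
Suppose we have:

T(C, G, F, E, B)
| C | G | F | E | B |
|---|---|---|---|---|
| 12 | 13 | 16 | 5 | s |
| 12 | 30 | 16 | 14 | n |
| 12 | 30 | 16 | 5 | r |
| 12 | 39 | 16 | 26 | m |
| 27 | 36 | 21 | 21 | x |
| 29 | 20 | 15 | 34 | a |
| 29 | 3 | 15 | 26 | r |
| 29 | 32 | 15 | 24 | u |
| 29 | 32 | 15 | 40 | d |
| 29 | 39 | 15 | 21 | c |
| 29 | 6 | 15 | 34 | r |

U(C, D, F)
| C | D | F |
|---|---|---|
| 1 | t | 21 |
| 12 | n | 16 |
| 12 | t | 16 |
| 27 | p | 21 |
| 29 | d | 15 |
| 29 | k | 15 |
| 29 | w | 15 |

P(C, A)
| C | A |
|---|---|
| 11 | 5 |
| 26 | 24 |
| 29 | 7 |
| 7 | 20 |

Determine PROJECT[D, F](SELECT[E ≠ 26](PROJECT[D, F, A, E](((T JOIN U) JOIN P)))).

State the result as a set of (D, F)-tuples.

{(d, 15), (k, 15), (w, 15)}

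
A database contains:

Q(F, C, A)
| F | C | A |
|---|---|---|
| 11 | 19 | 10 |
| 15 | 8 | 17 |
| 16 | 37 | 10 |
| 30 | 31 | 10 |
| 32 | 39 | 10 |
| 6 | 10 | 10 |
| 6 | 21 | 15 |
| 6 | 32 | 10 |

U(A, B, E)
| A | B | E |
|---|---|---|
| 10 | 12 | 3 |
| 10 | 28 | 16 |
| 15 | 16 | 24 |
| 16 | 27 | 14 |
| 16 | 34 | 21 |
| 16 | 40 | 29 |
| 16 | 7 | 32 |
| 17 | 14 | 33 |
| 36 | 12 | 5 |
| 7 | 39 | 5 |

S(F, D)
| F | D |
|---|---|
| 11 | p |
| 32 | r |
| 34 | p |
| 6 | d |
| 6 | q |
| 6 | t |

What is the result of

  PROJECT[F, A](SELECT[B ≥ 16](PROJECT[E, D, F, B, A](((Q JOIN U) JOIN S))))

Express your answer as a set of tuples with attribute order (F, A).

{(11, 10), (32, 10), (6, 10), (6, 15)}

Q ⋈ U (natural join on A): {(11, 19, 10, 12, 3), (11, 19, 10, 28, 16), (15, 8, 17, 14, 33), (16, 37, 10, 12, 3), (16, 37, 10, 28, 16), (30, 31, 10, 12, 3), (30, 31, 10, 28, 16), (32, 39, 10, 12, 3), (32, 39, 10, 28, 16), (6, 10, 10, 12, 3), (6, 10, 10, 28, 16), (6, 21, 15, 16, 24), (6, 32, 10, 12, 3), (6, 32, 10, 28, 16)}
(Q JOIN U) ⋈ S (natural join on F): {(11, 19, 10, 12, 3, p), (11, 19, 10, 28, 16, p), (32, 39, 10, 12, 3, r), (32, 39, 10, 28, 16, r), (6, 10, 10, 12, 3, d), (6, 10, 10, 12, 3, q), (6, 10, 10, 12, 3, t), (6, 10, 10, 28, 16, d), (6, 10, 10, 28, 16, q), (6, 10, 10, 28, 16, t), (6, 21, 15, 16, 24, d), (6, 21, 15, 16, 24, q), (6, 21, 15, 16, 24, t), (6, 32, 10, 12, 3, d), (6, 32, 10, 12, 3, q), (6, 32, 10, 12, 3, t), (6, 32, 10, 28, 16, d), (6, 32, 10, 28, 16, q), (6, 32, 10, 28, 16, t)}
Projecting to E, D, F, B, A (6 duplicate(s) eliminated): {(16, d, 6, 28, 10), (16, p, 11, 28, 10), (16, q, 6, 28, 10), (16, r, 32, 28, 10), (16, t, 6, 28, 10), (24, d, 6, 16, 15), (24, q, 6, 16, 15), (24, t, 6, 16, 15), (3, d, 6, 12, 10), (3, p, 11, 12, 10), (3, q, 6, 12, 10), (3, r, 32, 12, 10), (3, t, 6, 12, 10)}
Selection B ≥ 16: {(16, d, 6, 28, 10), (16, p, 11, 28, 10), (16, q, 6, 28, 10), (16, r, 32, 28, 10), (16, t, 6, 28, 10), (24, d, 6, 16, 15), (24, q, 6, 16, 15), (24, t, 6, 16, 15)}
Projecting to F, A (4 duplicate(s) eliminated): {(11, 10), (32, 10), (6, 10), (6, 15)}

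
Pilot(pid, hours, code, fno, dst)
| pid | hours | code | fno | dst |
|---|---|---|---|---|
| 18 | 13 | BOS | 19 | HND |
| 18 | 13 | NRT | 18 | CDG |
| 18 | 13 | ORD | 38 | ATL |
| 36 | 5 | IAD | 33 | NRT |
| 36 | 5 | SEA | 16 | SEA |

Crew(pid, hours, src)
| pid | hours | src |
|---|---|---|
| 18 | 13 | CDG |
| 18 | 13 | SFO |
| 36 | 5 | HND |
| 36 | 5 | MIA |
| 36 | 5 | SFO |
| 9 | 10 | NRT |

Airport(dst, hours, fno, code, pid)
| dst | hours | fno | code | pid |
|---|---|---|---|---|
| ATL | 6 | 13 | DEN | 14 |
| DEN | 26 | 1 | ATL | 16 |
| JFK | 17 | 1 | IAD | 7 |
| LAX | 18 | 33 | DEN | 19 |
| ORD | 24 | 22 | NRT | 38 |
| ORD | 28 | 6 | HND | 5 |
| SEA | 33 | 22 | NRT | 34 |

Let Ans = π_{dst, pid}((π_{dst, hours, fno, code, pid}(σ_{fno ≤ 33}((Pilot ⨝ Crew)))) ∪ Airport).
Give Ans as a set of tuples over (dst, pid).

{(ATL, 14), (CDG, 18), (DEN, 16), (HND, 18), (JFK, 7), (LAX, 19), (NRT, 36), (ORD, 38), (ORD, 5), (SEA, 34), (SEA, 36)}

Joining Pilot and Crew on pid, hours yields {(18, 13, BOS, 19, HND, CDG), (18, 13, BOS, 19, HND, SFO), (18, 13, NRT, 18, CDG, CDG), (18, 13, NRT, 18, CDG, SFO), (18, 13, ORD, 38, ATL, CDG), (18, 13, ORD, 38, ATL, SFO), (36, 5, IAD, 33, NRT, HND), (36, 5, IAD, 33, NRT, MIA), (36, 5, IAD, 33, NRT, SFO), (36, 5, SEA, 16, SEA, HND), (36, 5, SEA, 16, SEA, MIA), (36, 5, SEA, 16, SEA, SFO)}.
Selection fno ≤ 33: {(18, 13, BOS, 19, HND, CDG), (18, 13, BOS, 19, HND, SFO), (18, 13, NRT, 18, CDG, CDG), (18, 13, NRT, 18, CDG, SFO), (36, 5, IAD, 33, NRT, HND), (36, 5, IAD, 33, NRT, MIA), (36, 5, IAD, 33, NRT, SFO), (36, 5, SEA, 16, SEA, HND), (36, 5, SEA, 16, SEA, MIA), (36, 5, SEA, 16, SEA, SFO)}
π[dst, hours, fno, code, pid]: project onto (dst, hours, fno, code, pid) (6 duplicate(s) eliminated) → {(CDG, 13, 18, NRT, 18), (HND, 13, 19, BOS, 18), (NRT, 5, 33, IAD, 36), (SEA, 5, 16, SEA, 36)}
Set union of the two operands is {(ATL, 6, 13, DEN, 14), (CDG, 13, 18, NRT, 18), (DEN, 26, 1, ATL, 16), (HND, 13, 19, BOS, 18), (JFK, 17, 1, IAD, 7), (LAX, 18, 33, DEN, 19), (NRT, 5, 33, IAD, 36), (ORD, 24, 22, NRT, 38), (ORD, 28, 6, HND, 5), (SEA, 33, 22, NRT, 34), (SEA, 5, 16, SEA, 36)}.
π[dst, pid]: project onto (dst, pid) → {(ATL, 14), (CDG, 18), (DEN, 16), (HND, 18), (JFK, 7), (LAX, 19), (NRT, 36), (ORD, 38), (ORD, 5), (SEA, 34), (SEA, 36)}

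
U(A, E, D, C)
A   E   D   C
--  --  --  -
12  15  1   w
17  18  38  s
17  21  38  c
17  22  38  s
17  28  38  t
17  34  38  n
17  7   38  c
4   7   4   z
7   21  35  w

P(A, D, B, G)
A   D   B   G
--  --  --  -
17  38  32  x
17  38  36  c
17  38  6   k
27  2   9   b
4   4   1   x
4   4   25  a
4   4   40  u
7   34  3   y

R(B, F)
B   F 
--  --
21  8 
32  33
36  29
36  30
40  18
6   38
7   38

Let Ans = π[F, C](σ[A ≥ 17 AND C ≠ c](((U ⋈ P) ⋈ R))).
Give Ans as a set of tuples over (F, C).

Natural join on A, D: {(17, 18, 38, s, 32, x), (17, 18, 38, s, 36, c), (17, 18, 38, s, 6, k), (17, 21, 38, c, 32, x), (17, 21, 38, c, 36, c), (17, 21, 38, c, 6, k), (17, 22, 38, s, 32, x), (17, 22, 38, s, 36, c), (17, 22, 38, s, 6, k), (17, 28, 38, t, 32, x), (17, 28, 38, t, 36, c), (17, 28, 38, t, 6, k), (17, 34, 38, n, 32, x), (17, 34, 38, n, 36, c), (17, 34, 38, n, 6, k), (17, 7, 38, c, 32, x), (17, 7, 38, c, 36, c), (17, 7, 38, c, 6, k), (4, 7, 4, z, 1, x), (4, 7, 4, z, 25, a), (4, 7, 4, z, 40, u)}
Natural join on B: {(17, 18, 38, s, 32, x, 33), (17, 18, 38, s, 36, c, 29), (17, 18, 38, s, 36, c, 30), (17, 18, 38, s, 6, k, 38), (17, 21, 38, c, 32, x, 33), (17, 21, 38, c, 36, c, 29), (17, 21, 38, c, 36, c, 30), (17, 21, 38, c, 6, k, 38), (17, 22, 38, s, 32, x, 33), (17, 22, 38, s, 36, c, 29), (17, 22, 38, s, 36, c, 30), (17, 22, 38, s, 6, k, 38), (17, 28, 38, t, 32, x, 33), (17, 28, 38, t, 36, c, 29), (17, 28, 38, t, 36, c, 30), (17, 28, 38, t, 6, k, 38), (17, 34, 38, n, 32, x, 33), (17, 34, 38, n, 36, c, 29), (17, 34, 38, n, 36, c, 30), (17, 34, 38, n, 6, k, 38), (17, 7, 38, c, 32, x, 33), (17, 7, 38, c, 36, c, 29), (17, 7, 38, c, 36, c, 30), (17, 7, 38, c, 6, k, 38), (4, 7, 4, z, 40, u, 18)}
Filtering on A ≥ 17 AND C ≠ c leaves {(17, 18, 38, s, 32, x, 33), (17, 18, 38, s, 36, c, 29), (17, 18, 38, s, 36, c, 30), (17, 18, 38, s, 6, k, 38), (17, 22, 38, s, 32, x, 33), (17, 22, 38, s, 36, c, 29), (17, 22, 38, s, 36, c, 30), (17, 22, 38, s, 6, k, 38), (17, 28, 38, t, 32, x, 33), (17, 28, 38, t, 36, c, 29), (17, 28, 38, t, 36, c, 30), (17, 28, 38, t, 6, k, 38), (17, 34, 38, n, 32, x, 33), (17, 34, 38, n, 36, c, 29), (17, 34, 38, n, 36, c, 30), (17, 34, 38, n, 6, k, 38)}.
π_{F, C} gives {(29, n), (29, s), (29, t), (30, n), (30, s), (30, t), (33, n), (33, s), (33, t), (38, n), (38, s), (38, t)} (4 duplicate(s) eliminated).

{(29, n), (29, s), (29, t), (30, n), (30, s), (30, t), (33, n), (33, s), (33, t), (38, n), (38, s), (38, t)}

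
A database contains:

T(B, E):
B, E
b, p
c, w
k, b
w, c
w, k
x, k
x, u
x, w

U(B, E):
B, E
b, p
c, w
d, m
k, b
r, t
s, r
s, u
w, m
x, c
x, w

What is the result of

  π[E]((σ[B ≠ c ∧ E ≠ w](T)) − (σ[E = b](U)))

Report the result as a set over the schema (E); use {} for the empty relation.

{c, k, p, u}

Apply σ_{B ≠ c ∧ E ≠ w}; surviving tuples: {(b, p), (k, b), (w, c), (w, k), (x, k), (x, u)}
Apply σ_{E = b}; surviving tuples: {(k, b)}
Taking the difference: {(b, p), (w, c), (w, k), (x, k), (x, u)}
π[E]: project onto (E) (1 duplicate(s) eliminated) → {c, k, p, u}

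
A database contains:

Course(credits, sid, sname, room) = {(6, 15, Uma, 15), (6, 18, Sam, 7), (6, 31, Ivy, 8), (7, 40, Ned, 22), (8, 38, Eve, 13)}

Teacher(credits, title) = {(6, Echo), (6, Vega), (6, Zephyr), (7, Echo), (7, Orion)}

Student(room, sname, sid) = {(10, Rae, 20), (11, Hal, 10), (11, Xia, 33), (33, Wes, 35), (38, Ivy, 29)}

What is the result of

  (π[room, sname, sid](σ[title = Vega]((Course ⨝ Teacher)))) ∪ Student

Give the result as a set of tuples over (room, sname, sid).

{(10, Rae, 20), (11, Hal, 10), (11, Xia, 33), (15, Uma, 15), (33, Wes, 35), (38, Ivy, 29), (7, Sam, 18), (8, Ivy, 31)}

Natural join on credits: {(6, 15, Uma, 15, Echo), (6, 15, Uma, 15, Vega), (6, 15, Uma, 15, Zephyr), (6, 18, Sam, 7, Echo), (6, 18, Sam, 7, Vega), (6, 18, Sam, 7, Zephyr), (6, 31, Ivy, 8, Echo), (6, 31, Ivy, 8, Vega), (6, 31, Ivy, 8, Zephyr), (7, 40, Ned, 22, Echo), (7, 40, Ned, 22, Orion)}
σ[title = Vega]: keep tuples satisfying title = Vega → {(6, 15, Uma, 15, Vega), (6, 18, Sam, 7, Vega), (6, 31, Ivy, 8, Vega)}
π[room, sname, sid]: project onto (room, sname, sid) → {(15, Uma, 15), (7, Sam, 18), (8, Ivy, 31)}
Set union of the two operands is {(10, Rae, 20), (11, Hal, 10), (11, Xia, 33), (15, Uma, 15), (33, Wes, 35), (38, Ivy, 29), (7, Sam, 18), (8, Ivy, 31)}.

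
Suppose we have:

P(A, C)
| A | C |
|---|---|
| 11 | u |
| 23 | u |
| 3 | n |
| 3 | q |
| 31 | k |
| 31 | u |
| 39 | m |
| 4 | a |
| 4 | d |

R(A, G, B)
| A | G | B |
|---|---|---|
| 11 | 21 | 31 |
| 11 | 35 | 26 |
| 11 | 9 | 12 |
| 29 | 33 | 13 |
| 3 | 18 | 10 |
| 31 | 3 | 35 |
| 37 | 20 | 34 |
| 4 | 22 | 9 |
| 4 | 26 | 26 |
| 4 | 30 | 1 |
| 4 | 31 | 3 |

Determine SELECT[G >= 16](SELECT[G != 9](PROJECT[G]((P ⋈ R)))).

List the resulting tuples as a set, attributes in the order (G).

{18, 21, 22, 26, 30, 31, 35}

P ⋈ R (natural join on A): {(11, u, 21, 31), (11, u, 35, 26), (11, u, 9, 12), (3, n, 18, 10), (3, q, 18, 10), (31, k, 3, 35), (31, u, 3, 35), (4, a, 22, 9), (4, a, 26, 26), (4, a, 30, 1), (4, a, 31, 3), (4, d, 22, 9), (4, d, 26, 26), (4, d, 30, 1), (4, d, 31, 3)}
Projecting to G (6 duplicate(s) eliminated): {18, 21, 22, 26, 3, 30, 31, 35, 9}
σ[G != 9]: keep tuples satisfying G != 9 → {18, 21, 22, 26, 3, 30, 31, 35}
σ[G >= 16]: keep tuples satisfying G >= 16 → {18, 21, 22, 26, 30, 31, 35}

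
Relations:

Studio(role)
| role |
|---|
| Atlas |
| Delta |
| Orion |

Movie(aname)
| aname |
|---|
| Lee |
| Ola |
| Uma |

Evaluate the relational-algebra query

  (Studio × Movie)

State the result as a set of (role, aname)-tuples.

{(Atlas, Lee), (Atlas, Ola), (Atlas, Uma), (Delta, Lee), (Delta, Ola), (Delta, Uma), (Orion, Lee), (Orion, Ola), (Orion, Uma)}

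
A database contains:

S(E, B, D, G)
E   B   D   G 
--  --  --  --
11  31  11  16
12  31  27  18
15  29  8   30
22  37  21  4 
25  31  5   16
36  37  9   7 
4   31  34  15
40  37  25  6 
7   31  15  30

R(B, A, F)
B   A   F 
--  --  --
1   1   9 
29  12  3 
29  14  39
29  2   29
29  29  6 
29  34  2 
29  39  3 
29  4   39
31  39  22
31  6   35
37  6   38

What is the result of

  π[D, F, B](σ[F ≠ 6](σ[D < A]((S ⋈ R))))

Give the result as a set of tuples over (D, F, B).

{(11, 22, 31), (15, 22, 31), (27, 22, 31), (34, 22, 31), (5, 22, 31), (5, 35, 31), (8, 2, 29), (8, 3, 29), (8, 39, 29)}

Joining S and R on B yields {(11, 31, 11, 16, 39, 22), (11, 31, 11, 16, 6, 35), (12, 31, 27, 18, 39, 22), (12, 31, 27, 18, 6, 35), (15, 29, 8, 30, 12, 3), (15, 29, 8, 30, 14, 39), (15, 29, 8, 30, 2, 29), (15, 29, 8, 30, 29, 6), (15, 29, 8, 30, 34, 2), (15, 29, 8, 30, 39, 3), (15, 29, 8, 30, 4, 39), (22, 37, 21, 4, 6, 38), (25, 31, 5, 16, 39, 22), (25, 31, 5, 16, 6, 35), (36, 37, 9, 7, 6, 38), (4, 31, 34, 15, 39, 22), (4, 31, 34, 15, 6, 35), (40, 37, 25, 6, 6, 38), (7, 31, 15, 30, 39, 22), (7, 31, 15, 30, 6, 35)}.
Filtering on D < A leaves {(11, 31, 11, 16, 39, 22), (12, 31, 27, 18, 39, 22), (15, 29, 8, 30, 12, 3), (15, 29, 8, 30, 14, 39), (15, 29, 8, 30, 29, 6), (15, 29, 8, 30, 34, 2), (15, 29, 8, 30, 39, 3), (25, 31, 5, 16, 39, 22), (25, 31, 5, 16, 6, 35), (4, 31, 34, 15, 39, 22), (7, 31, 15, 30, 39, 22)}.
Filtering on F ≠ 6 leaves {(11, 31, 11, 16, 39, 22), (12, 31, 27, 18, 39, 22), (15, 29, 8, 30, 12, 3), (15, 29, 8, 30, 14, 39), (15, 29, 8, 30, 34, 2), (15, 29, 8, 30, 39, 3), (25, 31, 5, 16, 39, 22), (25, 31, 5, 16, 6, 35), (4, 31, 34, 15, 39, 22), (7, 31, 15, 30, 39, 22)}.
Projecting to D, F, B (1 duplicate(s) eliminated): {(11, 22, 31), (15, 22, 31), (27, 22, 31), (34, 22, 31), (5, 22, 31), (5, 35, 31), (8, 2, 29), (8, 3, 29), (8, 39, 29)}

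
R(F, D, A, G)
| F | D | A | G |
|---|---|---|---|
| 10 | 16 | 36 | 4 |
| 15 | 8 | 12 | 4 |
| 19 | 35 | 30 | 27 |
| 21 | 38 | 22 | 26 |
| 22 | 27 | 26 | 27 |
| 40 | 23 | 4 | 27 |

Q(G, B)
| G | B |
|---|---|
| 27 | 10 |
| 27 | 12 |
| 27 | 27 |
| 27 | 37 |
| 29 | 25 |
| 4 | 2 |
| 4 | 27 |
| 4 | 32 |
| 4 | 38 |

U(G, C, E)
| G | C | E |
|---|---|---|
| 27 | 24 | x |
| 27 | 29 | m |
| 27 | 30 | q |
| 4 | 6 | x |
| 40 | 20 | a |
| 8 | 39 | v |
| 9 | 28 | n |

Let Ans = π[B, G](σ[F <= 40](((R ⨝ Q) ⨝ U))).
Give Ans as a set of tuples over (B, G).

R ⋈ Q (natural join on G): {(10, 16, 36, 4, 2), (10, 16, 36, 4, 27), (10, 16, 36, 4, 32), (10, 16, 36, 4, 38), (15, 8, 12, 4, 2), (15, 8, 12, 4, 27), (15, 8, 12, 4, 32), (15, 8, 12, 4, 38), (19, 35, 30, 27, 10), (19, 35, 30, 27, 12), (19, 35, 30, 27, 27), (19, 35, 30, 27, 37), (22, 27, 26, 27, 10), (22, 27, 26, 27, 12), (22, 27, 26, 27, 27), (22, 27, 26, 27, 37), (40, 23, 4, 27, 10), (40, 23, 4, 27, 12), (40, 23, 4, 27, 27), (40, 23, 4, 27, 37)}
(R ⨝ Q) ⋈ U (natural join on G): {(10, 16, 36, 4, 2, 6, x), (10, 16, 36, 4, 27, 6, x), (10, 16, 36, 4, 32, 6, x), (10, 16, 36, 4, 38, 6, x), (15, 8, 12, 4, 2, 6, x), (15, 8, 12, 4, 27, 6, x), (15, 8, 12, 4, 32, 6, x), (15, 8, 12, 4, 38, 6, x), (19, 35, 30, 27, 10, 24, x), (19, 35, 30, 27, 10, 29, m), (19, 35, 30, 27, 10, 30, q), (19, 35, 30, 27, 12, 24, x), (19, 35, 30, 27, 12, 29, m), (19, 35, 30, 27, 12, 30, q), (19, 35, 30, 27, 27, 24, x), (19, 35, 30, 27, 27, 29, m), (19, 35, 30, 27, 27, 30, q), (19, 35, 30, 27, 37, 24, x), (19, 35, 30, 27, 37, 29, m), (19, 35, 30, 27, 37, 30, q), (22, 27, 26, 27, 10, 24, x), (22, 27, 26, 27, 10, 29, m), (22, 27, 26, 27, 10, 30, q), (22, 27, 26, 27, 12, 24, x), (22, 27, 26, 27, 12, 29, m), (22, 27, 26, 27, 12, 30, q), (22, 27, 26, 27, 27, 24, x), (22, 27, 26, 27, 27, 29, m), (22, 27, 26, 27, 27, 30, q), (22, 27, 26, 27, 37, 24, x), (22, 27, 26, 27, 37, 29, m), (22, 27, 26, 27, 37, 30, q), (40, 23, 4, 27, 10, 24, x), (40, 23, 4, 27, 10, 29, m), (40, 23, 4, 27, 10, 30, q), (40, 23, 4, 27, 12, 24, x), (40, 23, 4, 27, 12, 29, m), (40, 23, 4, 27, 12, 30, q), (40, 23, 4, 27, 27, 24, x), (40, 23, 4, 27, 27, 29, m), (40, 23, 4, 27, 27, 30, q), (40, 23, 4, 27, 37, 24, x), (40, 23, 4, 27, 37, 29, m), (40, 23, 4, 27, 37, 30, q)}
σ[F <= 40]: keep tuples satisfying F <= 40 → {(10, 16, 36, 4, 2, 6, x), (10, 16, 36, 4, 27, 6, x), (10, 16, 36, 4, 32, 6, x), (10, 16, 36, 4, 38, 6, x), (15, 8, 12, 4, 2, 6, x), (15, 8, 12, 4, 27, 6, x), (15, 8, 12, 4, 32, 6, x), (15, 8, 12, 4, 38, 6, x), (19, 35, 30, 27, 10, 24, x), (19, 35, 30, 27, 10, 29, m), (19, 35, 30, 27, 10, 30, q), (19, 35, 30, 27, 12, 24, x), (19, 35, 30, 27, 12, 29, m), (19, 35, 30, 27, 12, 30, q), (19, 35, 30, 27, 27, 24, x), (19, 35, 30, 27, 27, 29, m), (19, 35, 30, 27, 27, 30, q), (19, 35, 30, 27, 37, 24, x), (19, 35, 30, 27, 37, 29, m), (19, 35, 30, 27, 37, 30, q), (22, 27, 26, 27, 10, 24, x), (22, 27, 26, 27, 10, 29, m), (22, 27, 26, 27, 10, 30, q), (22, 27, 26, 27, 12, 24, x), (22, 27, 26, 27, 12, 29, m), (22, 27, 26, 27, 12, 30, q), (22, 27, 26, 27, 27, 24, x), (22, 27, 26, 27, 27, 29, m), (22, 27, 26, 27, 27, 30, q), (22, 27, 26, 27, 37, 24, x), (22, 27, 26, 27, 37, 29, m), (22, 27, 26, 27, 37, 30, q), (40, 23, 4, 27, 10, 24, x), (40, 23, 4, 27, 10, 29, m), (40, 23, 4, 27, 10, 30, q), (40, 23, 4, 27, 12, 24, x), (40, 23, 4, 27, 12, 29, m), (40, 23, 4, 27, 12, 30, q), (40, 23, 4, 27, 27, 24, x), (40, 23, 4, 27, 27, 29, m), (40, 23, 4, 27, 27, 30, q), (40, 23, 4, 27, 37, 24, x), (40, 23, 4, 27, 37, 29, m), (40, 23, 4, 27, 37, 30, q)}
π_{B, G} gives {(10, 27), (12, 27), (2, 4), (27, 27), (27, 4), (32, 4), (37, 27), (38, 4)} (36 duplicate(s) eliminated).

{(10, 27), (12, 27), (2, 4), (27, 27), (27, 4), (32, 4), (37, 27), (38, 4)}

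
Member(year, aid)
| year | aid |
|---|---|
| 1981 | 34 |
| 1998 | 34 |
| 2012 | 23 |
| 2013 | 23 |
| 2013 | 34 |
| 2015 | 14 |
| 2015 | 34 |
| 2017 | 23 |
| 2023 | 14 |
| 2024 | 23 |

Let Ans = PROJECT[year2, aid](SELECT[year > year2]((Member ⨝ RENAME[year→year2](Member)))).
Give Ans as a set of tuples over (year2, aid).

ρ[year→year2]: schema becomes (year2, aid); tuples unchanged.
Member ⋈ RENAME[year→year2](Member) (natural join on aid): {(1981, 34, 1981), (1981, 34, 1998), (1981, 34, 2013), (1981, 34, 2015), (1998, 34, 1981), (1998, 34, 1998), (1998, 34, 2013), (1998, 34, 2015), (2012, 23, 2012), (2012, 23, 2013), (2012, 23, 2017), (2012, 23, 2024), (2013, 23, 2012), (2013, 23, 2013), (2013, 23, 2017), (2013, 23, 2024), (2013, 34, 1981), (2013, 34, 1998), (2013, 34, 2013), (2013, 34, 2015), (2015, 14, 2015), (2015, 14, 2023), (2015, 34, 1981), (2015, 34, 1998), (2015, 34, 2013), (2015, 34, 2015), (2017, 23, 2012), (2017, 23, 2013), (2017, 23, 2017), (2017, 23, 2024), (2023, 14, 2015), (2023, 14, 2023), (2024, 23, 2012), (2024, 23, 2013), (2024, 23, 2017), (2024, 23, 2024)}
Filtering on year > year2 leaves {(1998, 34, 1981), (2013, 23, 2012), (2013, 34, 1981), (2013, 34, 1998), (2015, 34, 1981), (2015, 34, 1998), (2015, 34, 2013), (2017, 23, 2012), (2017, 23, 2013), (2023, 14, 2015), (2024, 23, 2012), (2024, 23, 2013), (2024, 23, 2017)}.
π[year2, aid]: project onto (year2, aid) (6 duplicate(s) eliminated) → {(1981, 34), (1998, 34), (2012, 23), (2013, 23), (2013, 34), (2015, 14), (2017, 23)}

{(1981, 34), (1998, 34), (2012, 23), (2013, 23), (2013, 34), (2015, 14), (2017, 23)}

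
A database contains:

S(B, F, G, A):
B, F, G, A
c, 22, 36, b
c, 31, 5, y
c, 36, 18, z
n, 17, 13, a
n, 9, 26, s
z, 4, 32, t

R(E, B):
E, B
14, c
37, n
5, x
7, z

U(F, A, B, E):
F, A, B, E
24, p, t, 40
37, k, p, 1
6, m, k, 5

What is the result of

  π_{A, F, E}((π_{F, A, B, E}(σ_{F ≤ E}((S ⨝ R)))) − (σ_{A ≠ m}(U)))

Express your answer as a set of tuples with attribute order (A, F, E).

Natural join on B: {(c, 22, 36, b, 14), (c, 31, 5, y, 14), (c, 36, 18, z, 14), (n, 17, 13, a, 37), (n, 9, 26, s, 37), (z, 4, 32, t, 7)}
Filtering on F ≤ E leaves {(n, 17, 13, a, 37), (n, 9, 26, s, 37), (z, 4, 32, t, 7)}.
π_{F, A, B, E} gives {(17, a, n, 37), (4, t, z, 7), (9, s, n, 37)}.
Filtering on A ≠ m leaves {(24, p, t, 40), (37, k, p, 1)}.
Set difference of the two operands is {(17, a, n, 37), (4, t, z, 7), (9, s, n, 37)}.
π_{A, F, E} gives {(a, 17, 37), (s, 9, 37), (t, 4, 7)}.

{(a, 17, 37), (s, 9, 37), (t, 4, 7)}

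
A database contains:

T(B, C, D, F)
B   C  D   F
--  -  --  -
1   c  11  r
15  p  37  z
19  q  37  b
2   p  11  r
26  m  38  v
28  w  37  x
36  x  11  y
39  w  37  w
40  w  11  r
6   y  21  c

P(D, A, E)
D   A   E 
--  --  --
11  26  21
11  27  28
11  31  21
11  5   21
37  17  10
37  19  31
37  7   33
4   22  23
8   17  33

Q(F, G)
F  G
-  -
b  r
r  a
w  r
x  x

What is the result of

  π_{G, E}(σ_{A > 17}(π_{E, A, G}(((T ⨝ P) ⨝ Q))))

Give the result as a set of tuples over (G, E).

{(a, 21), (a, 28), (r, 31), (x, 31)}

Joining T and P on D yields {(1, c, 11, r, 26, 21), (1, c, 11, r, 27, 28), (1, c, 11, r, 31, 21), (1, c, 11, r, 5, 21), (15, p, 37, z, 17, 10), (15, p, 37, z, 19, 31), (15, p, 37, z, 7, 33), (19, q, 37, b, 17, 10), (19, q, 37, b, 19, 31), (19, q, 37, b, 7, 33), (2, p, 11, r, 26, 21), (2, p, 11, r, 27, 28), (2, p, 11, r, 31, 21), (2, p, 11, r, 5, 21), (28, w, 37, x, 17, 10), (28, w, 37, x, 19, 31), (28, w, 37, x, 7, 33), (36, x, 11, y, 26, 21), (36, x, 11, y, 27, 28), (36, x, 11, y, 31, 21), (36, x, 11, y, 5, 21), (39, w, 37, w, 17, 10), (39, w, 37, w, 19, 31), (39, w, 37, w, 7, 33), (40, w, 11, r, 26, 21), (40, w, 11, r, 27, 28), (40, w, 11, r, 31, 21), (40, w, 11, r, 5, 21)}.
Joining (T ⨝ P) and Q on F yields {(1, c, 11, r, 26, 21, a), (1, c, 11, r, 27, 28, a), (1, c, 11, r, 31, 21, a), (1, c, 11, r, 5, 21, a), (19, q, 37, b, 17, 10, r), (19, q, 37, b, 19, 31, r), (19, q, 37, b, 7, 33, r), (2, p, 11, r, 26, 21, a), (2, p, 11, r, 27, 28, a), (2, p, 11, r, 31, 21, a), (2, p, 11, r, 5, 21, a), (28, w, 37, x, 17, 10, x), (28, w, 37, x, 19, 31, x), (28, w, 37, x, 7, 33, x), (39, w, 37, w, 17, 10, r), (39, w, 37, w, 19, 31, r), (39, w, 37, w, 7, 33, r), (40, w, 11, r, 26, 21, a), (40, w, 11, r, 27, 28, a), (40, w, 11, r, 31, 21, a), (40, w, 11, r, 5, 21, a)}.
Projecting to E, A, G (11 duplicate(s) eliminated): {(10, 17, r), (10, 17, x), (21, 26, a), (21, 31, a), (21, 5, a), (28, 27, a), (31, 19, r), (31, 19, x), (33, 7, r), (33, 7, x)}
Apply σ_{A > 17}; surviving tuples: {(21, 26, a), (21, 31, a), (28, 27, a), (31, 19, r), (31, 19, x)}
Projecting to G, E (1 duplicate(s) eliminated): {(a, 21), (a, 28), (r, 31), (x, 31)}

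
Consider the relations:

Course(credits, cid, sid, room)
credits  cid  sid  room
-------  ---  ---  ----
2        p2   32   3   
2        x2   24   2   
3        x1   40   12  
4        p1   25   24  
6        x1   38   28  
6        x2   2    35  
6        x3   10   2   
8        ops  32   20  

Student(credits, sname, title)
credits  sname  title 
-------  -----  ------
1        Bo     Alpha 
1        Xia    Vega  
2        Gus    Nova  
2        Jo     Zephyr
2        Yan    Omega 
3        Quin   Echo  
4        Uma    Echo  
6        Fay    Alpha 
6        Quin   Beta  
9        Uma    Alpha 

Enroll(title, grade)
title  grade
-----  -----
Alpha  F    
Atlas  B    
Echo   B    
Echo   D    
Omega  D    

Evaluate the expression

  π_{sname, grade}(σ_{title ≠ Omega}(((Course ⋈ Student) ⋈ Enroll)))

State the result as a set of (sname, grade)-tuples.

Natural join on credits: {(2, p2, 32, 3, Gus, Nova), (2, p2, 32, 3, Jo, Zephyr), (2, p2, 32, 3, Yan, Omega), (2, x2, 24, 2, Gus, Nova), (2, x2, 24, 2, Jo, Zephyr), (2, x2, 24, 2, Yan, Omega), (3, x1, 40, 12, Quin, Echo), (4, p1, 25, 24, Uma, Echo), (6, x1, 38, 28, Fay, Alpha), (6, x1, 38, 28, Quin, Beta), (6, x2, 2, 35, Fay, Alpha), (6, x2, 2, 35, Quin, Beta), (6, x3, 10, 2, Fay, Alpha), (6, x3, 10, 2, Quin, Beta)}
Natural join on title: {(2, p2, 32, 3, Yan, Omega, D), (2, x2, 24, 2, Yan, Omega, D), (3, x1, 40, 12, Quin, Echo, B), (3, x1, 40, 12, Quin, Echo, D), (4, p1, 25, 24, Uma, Echo, B), (4, p1, 25, 24, Uma, Echo, D), (6, x1, 38, 28, Fay, Alpha, F), (6, x2, 2, 35, Fay, Alpha, F), (6, x3, 10, 2, Fay, Alpha, F)}
Apply σ_{title ≠ Omega}; surviving tuples: {(3, x1, 40, 12, Quin, Echo, B), (3, x1, 40, 12, Quin, Echo, D), (4, p1, 25, 24, Uma, Echo, B), (4, p1, 25, 24, Uma, Echo, D), (6, x1, 38, 28, Fay, Alpha, F), (6, x2, 2, 35, Fay, Alpha, F), (6, x3, 10, 2, Fay, Alpha, F)}
Keep only column(s) sname, grade (2 duplicate(s) eliminated): {(Fay, F), (Quin, B), (Quin, D), (Uma, B), (Uma, D)}

{(Fay, F), (Quin, B), (Quin, D), (Uma, B), (Uma, D)}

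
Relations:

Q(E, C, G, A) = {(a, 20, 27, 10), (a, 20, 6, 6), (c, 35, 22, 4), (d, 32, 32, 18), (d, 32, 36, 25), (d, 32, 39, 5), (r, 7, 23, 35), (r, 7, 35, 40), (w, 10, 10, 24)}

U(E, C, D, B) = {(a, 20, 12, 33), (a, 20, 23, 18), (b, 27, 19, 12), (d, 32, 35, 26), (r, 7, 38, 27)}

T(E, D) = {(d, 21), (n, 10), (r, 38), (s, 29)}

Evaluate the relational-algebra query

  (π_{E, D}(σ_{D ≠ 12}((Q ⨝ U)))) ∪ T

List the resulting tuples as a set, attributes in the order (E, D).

Q ⋈ U (natural join on E, C): {(a, 20, 27, 10, 12, 33), (a, 20, 27, 10, 23, 18), (a, 20, 6, 6, 12, 33), (a, 20, 6, 6, 23, 18), (d, 32, 32, 18, 35, 26), (d, 32, 36, 25, 35, 26), (d, 32, 39, 5, 35, 26), (r, 7, 23, 35, 38, 27), (r, 7, 35, 40, 38, 27)}
Apply σ_{D ≠ 12}; surviving tuples: {(a, 20, 27, 10, 23, 18), (a, 20, 6, 6, 23, 18), (d, 32, 32, 18, 35, 26), (d, 32, 36, 25, 35, 26), (d, 32, 39, 5, 35, 26), (r, 7, 23, 35, 38, 27), (r, 7, 35, 40, 38, 27)}
π_{E, D} gives {(a, 23), (d, 35), (r, 38)} (4 duplicate(s) eliminated).
Union: {(a, 23), (d, 35), (r, 38)} with {(d, 21), (n, 10), (r, 38), (s, 29)} → {(a, 23), (d, 21), (d, 35), (n, 10), (r, 38), (s, 29)}

{(a, 23), (d, 21), (d, 35), (n, 10), (r, 38), (s, 29)}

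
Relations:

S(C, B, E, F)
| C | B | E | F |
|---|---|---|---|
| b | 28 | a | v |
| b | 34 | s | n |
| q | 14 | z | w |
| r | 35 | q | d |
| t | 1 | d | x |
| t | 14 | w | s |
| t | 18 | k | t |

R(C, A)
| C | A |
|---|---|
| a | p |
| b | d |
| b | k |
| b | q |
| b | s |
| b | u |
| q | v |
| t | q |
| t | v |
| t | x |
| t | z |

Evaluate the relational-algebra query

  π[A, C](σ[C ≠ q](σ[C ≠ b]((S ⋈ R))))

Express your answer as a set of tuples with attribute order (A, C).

Natural join on C: {(b, 28, a, v, d), (b, 28, a, v, k), (b, 28, a, v, q), (b, 28, a, v, s), (b, 28, a, v, u), (b, 34, s, n, d), (b, 34, s, n, k), (b, 34, s, n, q), (b, 34, s, n, s), (b, 34, s, n, u), (q, 14, z, w, v), (t, 1, d, x, q), (t, 1, d, x, v), (t, 1, d, x, x), (t, 1, d, x, z), (t, 14, w, s, q), (t, 14, w, s, v), (t, 14, w, s, x), (t, 14, w, s, z), (t, 18, k, t, q), (t, 18, k, t, v), (t, 18, k, t, x), (t, 18, k, t, z)}
Apply σ_{C ≠ b}; surviving tuples: {(q, 14, z, w, v), (t, 1, d, x, q), (t, 1, d, x, v), (t, 1, d, x, x), (t, 1, d, x, z), (t, 14, w, s, q), (t, 14, w, s, v), (t, 14, w, s, x), (t, 14, w, s, z), (t, 18, k, t, q), (t, 18, k, t, v), (t, 18, k, t, x), (t, 18, k, t, z)}
Apply σ_{C ≠ q}; surviving tuples: {(t, 1, d, x, q), (t, 1, d, x, v), (t, 1, d, x, x), (t, 1, d, x, z), (t, 14, w, s, q), (t, 14, w, s, v), (t, 14, w, s, x), (t, 14, w, s, z), (t, 18, k, t, q), (t, 18, k, t, v), (t, 18, k, t, x), (t, 18, k, t, z)}
π_{A, C} gives {(q, t), (v, t), (x, t), (z, t)} (8 duplicate(s) eliminated).

{(q, t), (v, t), (x, t), (z, t)}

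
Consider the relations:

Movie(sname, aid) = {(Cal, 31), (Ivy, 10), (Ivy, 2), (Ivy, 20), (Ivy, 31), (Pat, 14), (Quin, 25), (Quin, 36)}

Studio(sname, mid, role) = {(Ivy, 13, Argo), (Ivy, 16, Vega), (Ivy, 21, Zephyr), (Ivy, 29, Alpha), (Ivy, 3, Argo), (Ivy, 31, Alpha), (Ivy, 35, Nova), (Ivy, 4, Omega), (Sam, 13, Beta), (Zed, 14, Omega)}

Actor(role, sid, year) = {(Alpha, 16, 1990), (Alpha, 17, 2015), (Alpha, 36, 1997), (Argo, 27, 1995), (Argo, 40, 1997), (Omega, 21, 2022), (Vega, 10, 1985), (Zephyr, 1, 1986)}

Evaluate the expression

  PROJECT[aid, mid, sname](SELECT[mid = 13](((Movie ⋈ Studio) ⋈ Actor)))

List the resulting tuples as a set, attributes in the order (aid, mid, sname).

{(10, 13, Ivy), (2, 13, Ivy), (20, 13, Ivy), (31, 13, Ivy)}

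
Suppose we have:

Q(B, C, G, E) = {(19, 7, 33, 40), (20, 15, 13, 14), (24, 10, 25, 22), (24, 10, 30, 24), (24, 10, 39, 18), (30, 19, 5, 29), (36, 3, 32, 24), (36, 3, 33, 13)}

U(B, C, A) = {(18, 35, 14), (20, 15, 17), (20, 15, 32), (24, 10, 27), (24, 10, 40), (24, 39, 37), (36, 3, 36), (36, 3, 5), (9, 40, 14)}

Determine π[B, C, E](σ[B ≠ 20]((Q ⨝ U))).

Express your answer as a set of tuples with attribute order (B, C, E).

{(24, 10, 18), (24, 10, 22), (24, 10, 24), (36, 3, 13), (36, 3, 24)}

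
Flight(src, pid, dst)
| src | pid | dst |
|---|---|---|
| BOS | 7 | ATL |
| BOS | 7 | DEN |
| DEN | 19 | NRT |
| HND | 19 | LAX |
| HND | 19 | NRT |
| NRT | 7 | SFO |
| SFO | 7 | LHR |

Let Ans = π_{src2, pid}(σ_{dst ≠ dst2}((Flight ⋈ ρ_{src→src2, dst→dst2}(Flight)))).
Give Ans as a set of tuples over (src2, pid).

{(BOS, 7), (DEN, 19), (HND, 19), (NRT, 7), (SFO, 7)}

ρ[src→src2, dst→dst2]: schema becomes (src2, pid, dst2); tuples unchanged.
Joining Flight and ρ_{src→src2, dst→dst2}(Flight) on pid yields {(BOS, 7, ATL, BOS, ATL), (BOS, 7, ATL, BOS, DEN), (BOS, 7, ATL, NRT, SFO), (BOS, 7, ATL, SFO, LHR), (BOS, 7, DEN, BOS, ATL), (BOS, 7, DEN, BOS, DEN), (BOS, 7, DEN, NRT, SFO), (BOS, 7, DEN, SFO, LHR), (DEN, 19, NRT, DEN, NRT), (DEN, 19, NRT, HND, LAX), (DEN, 19, NRT, HND, NRT), (HND, 19, LAX, DEN, NRT), (HND, 19, LAX, HND, LAX), (HND, 19, LAX, HND, NRT), (HND, 19, NRT, DEN, NRT), (HND, 19, NRT, HND, LAX), (HND, 19, NRT, HND, NRT), (NRT, 7, SFO, BOS, ATL), (NRT, 7, SFO, BOS, DEN), (NRT, 7, SFO, NRT, SFO), (NRT, 7, SFO, SFO, LHR), (SFO, 7, LHR, BOS, ATL), (SFO, 7, LHR, BOS, DEN), (SFO, 7, LHR, NRT, SFO), (SFO, 7, LHR, SFO, LHR)}.
σ[dst ≠ dst2]: keep tuples satisfying dst ≠ dst2 → {(BOS, 7, ATL, BOS, DEN), (BOS, 7, ATL, NRT, SFO), (BOS, 7, ATL, SFO, LHR), (BOS, 7, DEN, BOS, ATL), (BOS, 7, DEN, NRT, SFO), (BOS, 7, DEN, SFO, LHR), (DEN, 19, NRT, HND, LAX), (HND, 19, LAX, DEN, NRT), (HND, 19, LAX, HND, NRT), (HND, 19, NRT, HND, LAX), (NRT, 7, SFO, BOS, ATL), (NRT, 7, SFO, BOS, DEN), (NRT, 7, SFO, SFO, LHR), (SFO, 7, LHR, BOS, ATL), (SFO, 7, LHR, BOS, DEN), (SFO, 7, LHR, NRT, SFO)}
Keep only column(s) src2, pid (11 duplicate(s) eliminated): {(BOS, 7), (DEN, 19), (HND, 19), (NRT, 7), (SFO, 7)}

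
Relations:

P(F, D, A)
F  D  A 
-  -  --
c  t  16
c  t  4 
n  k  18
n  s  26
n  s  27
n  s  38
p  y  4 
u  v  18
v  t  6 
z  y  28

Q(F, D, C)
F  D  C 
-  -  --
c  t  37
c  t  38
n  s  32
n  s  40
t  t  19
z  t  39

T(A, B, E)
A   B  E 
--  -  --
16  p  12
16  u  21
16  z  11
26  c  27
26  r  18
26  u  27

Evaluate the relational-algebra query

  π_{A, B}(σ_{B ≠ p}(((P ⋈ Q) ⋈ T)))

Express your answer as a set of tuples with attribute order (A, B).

{(16, u), (16, z), (26, c), (26, r), (26, u)}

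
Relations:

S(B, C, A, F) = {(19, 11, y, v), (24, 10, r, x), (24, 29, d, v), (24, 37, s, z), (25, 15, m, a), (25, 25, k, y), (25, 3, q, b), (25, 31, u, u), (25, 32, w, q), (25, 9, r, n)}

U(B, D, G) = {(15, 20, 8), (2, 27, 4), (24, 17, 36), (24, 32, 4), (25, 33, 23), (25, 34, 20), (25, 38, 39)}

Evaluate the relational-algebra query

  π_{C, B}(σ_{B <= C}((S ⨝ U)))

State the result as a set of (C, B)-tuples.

{(25, 25), (29, 24), (31, 25), (32, 25), (37, 24)}

Joining S and U on B yields {(24, 10, r, x, 17, 36), (24, 10, r, x, 32, 4), (24, 29, d, v, 17, 36), (24, 29, d, v, 32, 4), (24, 37, s, z, 17, 36), (24, 37, s, z, 32, 4), (25, 15, m, a, 33, 23), (25, 15, m, a, 34, 20), (25, 15, m, a, 38, 39), (25, 25, k, y, 33, 23), (25, 25, k, y, 34, 20), (25, 25, k, y, 38, 39), (25, 3, q, b, 33, 23), (25, 3, q, b, 34, 20), (25, 3, q, b, 38, 39), (25, 31, u, u, 33, 23), (25, 31, u, u, 34, 20), (25, 31, u, u, 38, 39), (25, 32, w, q, 33, 23), (25, 32, w, q, 34, 20), (25, 32, w, q, 38, 39), (25, 9, r, n, 33, 23), (25, 9, r, n, 34, 20), (25, 9, r, n, 38, 39)}.
Selection B <= C: {(24, 29, d, v, 17, 36), (24, 29, d, v, 32, 4), (24, 37, s, z, 17, 36), (24, 37, s, z, 32, 4), (25, 25, k, y, 33, 23), (25, 25, k, y, 34, 20), (25, 25, k, y, 38, 39), (25, 31, u, u, 33, 23), (25, 31, u, u, 34, 20), (25, 31, u, u, 38, 39), (25, 32, w, q, 33, 23), (25, 32, w, q, 34, 20), (25, 32, w, q, 38, 39)}
π[C, B]: project onto (C, B) (8 duplicate(s) eliminated) → {(25, 25), (29, 24), (31, 25), (32, 25), (37, 24)}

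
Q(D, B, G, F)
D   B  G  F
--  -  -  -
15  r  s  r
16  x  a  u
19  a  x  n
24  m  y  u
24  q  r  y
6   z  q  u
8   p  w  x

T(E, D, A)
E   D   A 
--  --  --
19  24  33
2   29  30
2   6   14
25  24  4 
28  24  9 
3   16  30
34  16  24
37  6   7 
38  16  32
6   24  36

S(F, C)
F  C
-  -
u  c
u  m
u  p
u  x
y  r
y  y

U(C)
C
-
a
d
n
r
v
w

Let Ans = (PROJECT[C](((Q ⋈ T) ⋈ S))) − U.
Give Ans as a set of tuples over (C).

{c, m, p, x, y}

Q ⋈ T (natural join on D): {(16, x, a, u, 3, 30), (16, x, a, u, 34, 24), (16, x, a, u, 38, 32), (24, m, y, u, 19, 33), (24, m, y, u, 25, 4), (24, m, y, u, 28, 9), (24, m, y, u, 6, 36), (24, q, r, y, 19, 33), (24, q, r, y, 25, 4), (24, q, r, y, 28, 9), (24, q, r, y, 6, 36), (6, z, q, u, 2, 14), (6, z, q, u, 37, 7)}
(Q ⋈ T) ⋈ S (natural join on F): {(16, x, a, u, 3, 30, c), (16, x, a, u, 3, 30, m), (16, x, a, u, 3, 30, p), (16, x, a, u, 3, 30, x), (16, x, a, u, 34, 24, c), (16, x, a, u, 34, 24, m), (16, x, a, u, 34, 24, p), (16, x, a, u, 34, 24, x), (16, x, a, u, 38, 32, c), (16, x, a, u, 38, 32, m), (16, x, a, u, 38, 32, p), (16, x, a, u, 38, 32, x), (24, m, y, u, 19, 33, c), (24, m, y, u, 19, 33, m), (24, m, y, u, 19, 33, p), (24, m, y, u, 19, 33, x), (24, m, y, u, 25, 4, c), (24, m, y, u, 25, 4, m), (24, m, y, u, 25, 4, p), (24, m, y, u, 25, 4, x), (24, m, y, u, 28, 9, c), (24, m, y, u, 28, 9, m), (24, m, y, u, 28, 9, p), (24, m, y, u, 28, 9, x), (24, m, y, u, 6, 36, c), (24, m, y, u, 6, 36, m), (24, m, y, u, 6, 36, p), (24, m, y, u, 6, 36, x), (24, q, r, y, 19, 33, r), (24, q, r, y, 19, 33, y), (24, q, r, y, 25, 4, r), (24, q, r, y, 25, 4, y), (24, q, r, y, 28, 9, r), (24, q, r, y, 28, 9, y), (24, q, r, y, 6, 36, r), (24, q, r, y, 6, 36, y), (6, z, q, u, 2, 14, c), (6, z, q, u, 2, 14, m), (6, z, q, u, 2, 14, p), (6, z, q, u, 2, 14, x), (6, z, q, u, 37, 7, c), (6, z, q, u, 37, 7, m), (6, z, q, u, 37, 7, p), (6, z, q, u, 37, 7, x)}
Projecting to C (38 duplicate(s) eliminated): {c, m, p, r, x, y}
Difference: {c, m, p, r, x, y} with {a, d, n, r, v, w} → {c, m, p, x, y}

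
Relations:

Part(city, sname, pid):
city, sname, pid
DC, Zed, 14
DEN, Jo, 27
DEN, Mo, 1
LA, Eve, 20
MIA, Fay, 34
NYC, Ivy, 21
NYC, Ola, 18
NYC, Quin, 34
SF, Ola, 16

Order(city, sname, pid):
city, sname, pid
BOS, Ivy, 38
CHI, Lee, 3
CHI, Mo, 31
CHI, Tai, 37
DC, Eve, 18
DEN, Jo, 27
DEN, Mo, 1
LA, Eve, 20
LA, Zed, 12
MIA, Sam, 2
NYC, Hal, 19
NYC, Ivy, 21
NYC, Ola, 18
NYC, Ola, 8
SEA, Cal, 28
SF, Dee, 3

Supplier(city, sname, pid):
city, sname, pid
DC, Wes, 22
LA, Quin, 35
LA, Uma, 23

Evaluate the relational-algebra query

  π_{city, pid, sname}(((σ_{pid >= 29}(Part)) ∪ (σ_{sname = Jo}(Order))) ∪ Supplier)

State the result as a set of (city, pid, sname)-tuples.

σ[pid >= 29]: keep tuples satisfying pid >= 29 → {(MIA, Fay, 34), (NYC, Quin, 34)}
σ[sname = Jo]: keep tuples satisfying sname = Jo → {(DEN, Jo, 27)}
Union: {(MIA, Fay, 34), (NYC, Quin, 34)} with {(DEN, Jo, 27)} → {(DEN, Jo, 27), (MIA, Fay, 34), (NYC, Quin, 34)}
Union: {(DEN, Jo, 27), (MIA, Fay, 34), (NYC, Quin, 34)} with {(DC, Wes, 22), (LA, Quin, 35), (LA, Uma, 23)} → {(DC, Wes, 22), (DEN, Jo, 27), (LA, Quin, 35), (LA, Uma, 23), (MIA, Fay, 34), (NYC, Quin, 34)}
Projecting to city, pid, sname: {(DC, 22, Wes), (DEN, 27, Jo), (LA, 23, Uma), (LA, 35, Quin), (MIA, 34, Fay), (NYC, 34, Quin)}

{(DC, 22, Wes), (DEN, 27, Jo), (LA, 23, Uma), (LA, 35, Quin), (MIA, 34, Fay), (NYC, 34, Quin)}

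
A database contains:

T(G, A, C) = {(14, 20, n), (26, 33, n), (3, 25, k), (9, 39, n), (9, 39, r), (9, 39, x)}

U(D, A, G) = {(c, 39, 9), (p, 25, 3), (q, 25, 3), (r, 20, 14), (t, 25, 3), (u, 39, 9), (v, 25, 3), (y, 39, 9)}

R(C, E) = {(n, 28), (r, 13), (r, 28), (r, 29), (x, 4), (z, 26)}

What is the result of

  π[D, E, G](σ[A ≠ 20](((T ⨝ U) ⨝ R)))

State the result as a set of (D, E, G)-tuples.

Natural join on G, A: {(14, 20, n, r), (3, 25, k, p), (3, 25, k, q), (3, 25, k, t), (3, 25, k, v), (9, 39, n, c), (9, 39, n, u), (9, 39, n, y), (9, 39, r, c), (9, 39, r, u), (9, 39, r, y), (9, 39, x, c), (9, 39, x, u), (9, 39, x, y)}
Natural join on C: {(14, 20, n, r, 28), (9, 39, n, c, 28), (9, 39, n, u, 28), (9, 39, n, y, 28), (9, 39, r, c, 13), (9, 39, r, c, 28), (9, 39, r, c, 29), (9, 39, r, u, 13), (9, 39, r, u, 28), (9, 39, r, u, 29), (9, 39, r, y, 13), (9, 39, r, y, 28), (9, 39, r, y, 29), (9, 39, x, c, 4), (9, 39, x, u, 4), (9, 39, x, y, 4)}
Apply σ_{A ≠ 20}; surviving tuples: {(9, 39, n, c, 28), (9, 39, n, u, 28), (9, 39, n, y, 28), (9, 39, r, c, 13), (9, 39, r, c, 28), (9, 39, r, c, 29), (9, 39, r, u, 13), (9, 39, r, u, 28), (9, 39, r, u, 29), (9, 39, r, y, 13), (9, 39, r, y, 28), (9, 39, r, y, 29), (9, 39, x, c, 4), (9, 39, x, u, 4), (9, 39, x, y, 4)}
Keep only column(s) D, E, G (3 duplicate(s) eliminated): {(c, 13, 9), (c, 28, 9), (c, 29, 9), (c, 4, 9), (u, 13, 9), (u, 28, 9), (u, 29, 9), (u, 4, 9), (y, 13, 9), (y, 28, 9), (y, 29, 9), (y, 4, 9)}

{(c, 13, 9), (c, 28, 9), (c, 29, 9), (c, 4, 9), (u, 13, 9), (u, 28, 9), (u, 29, 9), (u, 4, 9), (y, 13, 9), (y, 28, 9), (y, 29, 9), (y, 4, 9)}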